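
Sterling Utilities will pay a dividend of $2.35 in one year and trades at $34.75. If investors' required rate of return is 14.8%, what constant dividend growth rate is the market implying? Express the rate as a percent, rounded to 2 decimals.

8.04%

From P₀ = D₁/(r − g), the implied growth is g = r − D₁/P₀.
g = 0.148 − 2.35/34.75 = 0.148 − 0.06763 = 0.08037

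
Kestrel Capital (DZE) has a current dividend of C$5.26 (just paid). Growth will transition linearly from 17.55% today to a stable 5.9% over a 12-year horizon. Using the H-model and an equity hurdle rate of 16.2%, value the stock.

C$89.78

H-model: P₀ = D₀[(1+g_L) + H(g_S−g_L)]/(r−g_L), with H = 12/2 = 6.
P₀ = 5.26 × [(1+0.059) + 6×(0.1755−0.059)] / (0.162−0.059)
   = 5.26 × 1.7580 / 0.103 = 89.7775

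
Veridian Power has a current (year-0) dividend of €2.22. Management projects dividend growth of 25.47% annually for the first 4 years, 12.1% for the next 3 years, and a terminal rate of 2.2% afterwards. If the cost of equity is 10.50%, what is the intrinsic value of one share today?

Three-stage DDM. Project D₁…D_7; terminal Gordon value at t=7 with g = 0.022; discount at r = 0.105.
D_1 = 2.7854
D_2 = 3.4949
D_3 = 4.3850
D_4 = 5.5019
D_5 = 6.1676
D_6 = 6.9139
D_7 = 7.7505
TV_7 = 7.9210/(0.105−0.022) = 95.4338
P₀ = Σ Dₜ/(1+r)ᵗ + TV_7/(1+r)^7 = 71.1604

€71.16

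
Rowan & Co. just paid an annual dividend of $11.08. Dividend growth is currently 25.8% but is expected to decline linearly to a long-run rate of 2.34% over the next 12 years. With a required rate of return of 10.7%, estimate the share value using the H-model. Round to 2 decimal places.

$322.19

H-model: P₀ = D₀[(1+g_L) + H(g_S−g_L)]/(r−g_L), with H = 12/2 = 6.
P₀ = 11.08 × [(1+0.0234) + 6×(0.258−0.0234)] / (0.107−0.0234)
   = 11.08 × 2.4310 / 0.0836 = 322.1947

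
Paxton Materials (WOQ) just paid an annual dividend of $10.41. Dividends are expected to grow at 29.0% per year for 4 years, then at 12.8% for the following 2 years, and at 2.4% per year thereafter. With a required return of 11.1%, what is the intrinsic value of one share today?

Three-stage DDM. Project D₁…D_6; terminal Gordon value at t=6 with g = 0.024; discount at r = 0.111.
D_1 = 13.4289
D_2 = 17.3233
D_3 = 22.3470
D_4 = 28.8277
D_5 = 32.5176
D_6 = 36.6799
TV_6 = 37.5602/(0.111−0.024) = 431.7263
P₀ = Σ Dₜ/(1+r)ᵗ + TV_6/(1+r)^6 = 329.6297

$329.63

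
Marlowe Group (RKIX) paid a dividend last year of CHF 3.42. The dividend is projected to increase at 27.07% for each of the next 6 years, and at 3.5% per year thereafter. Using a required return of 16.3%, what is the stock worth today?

Two-stage DDM. Project D₁…D_6 at 0.2707, terminal growth 0.035, discount at r = 0.163.
D_1 = 4.3458
D_2 = 5.5222
D_3 = 7.0171
D_4 = 8.9166
D_5 = 11.3303
D_6 = 14.3974
Terminal value at t=6: TV = D_7/(r−g) = 14.9013/(0.163−0.035) = 116.4165
P₀ = 4.3458/(1+0.163)^1 + 5.5222/(1+0.163)^2 + 7.0171/(1+0.163)^3 + 8.9166/(1+0.163)^4 + 11.3303/(1+0.163)^5 + 14.3974/(1+0.163)^6 + 116.4165/(1+0.163)^6 = 75.3454

CHF 75.35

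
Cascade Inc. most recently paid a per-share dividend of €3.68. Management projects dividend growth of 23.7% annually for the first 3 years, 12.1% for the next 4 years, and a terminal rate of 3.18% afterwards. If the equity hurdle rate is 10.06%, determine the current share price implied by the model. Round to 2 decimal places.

€120.22

Three-stage DDM. Project D₁…D_7; terminal Gordon value at t=7 with g = 0.0318; discount at r = 0.1006.
D_1 = 4.5522
D_2 = 5.6310
D_3 = 6.9656
D_4 = 7.8084
D_5 = 8.7532
D_6 = 9.8124
D_7 = 10.9997
TV_7 = 11.3495/(0.1006−0.0318) = 164.9630
P₀ = Σ Dₜ/(1+r)ᵗ + TV_7/(1+r)^7 = 120.2248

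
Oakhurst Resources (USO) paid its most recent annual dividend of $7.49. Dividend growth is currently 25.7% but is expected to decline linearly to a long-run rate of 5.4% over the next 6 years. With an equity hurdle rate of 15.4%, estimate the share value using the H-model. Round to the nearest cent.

$124.56

H-model: P₀ = D₀[(1+g_L) + H(g_S−g_L)]/(r−g_L), with H = 6/2 = 3.
P₀ = 7.49 × [(1+0.054) + 3×(0.257−0.054)] / (0.154−0.054)
   = 7.49 × 1.6630 / 0.1 = 124.5587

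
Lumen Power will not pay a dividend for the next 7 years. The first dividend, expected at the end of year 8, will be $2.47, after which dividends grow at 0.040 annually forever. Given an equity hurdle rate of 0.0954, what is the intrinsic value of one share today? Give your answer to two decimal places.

$23.56

Deferred-dividend DDM. At t=7 the remaining stream is a growing perpetuity with first payment D_8 = 2.47.
V_7 = D_8/(r−g) = 2.47/(0.0954−0.04) = 44.5848
P₀ = V_7/(1+r)^7 = 44.5848/(1+0.0954)^7 = 23.5601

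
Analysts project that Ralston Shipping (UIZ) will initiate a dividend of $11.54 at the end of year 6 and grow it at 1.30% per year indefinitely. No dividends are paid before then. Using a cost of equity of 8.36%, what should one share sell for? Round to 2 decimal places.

$109.41

Deferred-dividend DDM. At t=5 the remaining stream is a growing perpetuity with first payment D_6 = 11.54.
V_5 = D_6/(r−g) = 11.54/(0.0836−0.013) = 163.4561
P₀ = V_5/(1+r)^5 = 163.4561/(1+0.0836)^5 = 109.4098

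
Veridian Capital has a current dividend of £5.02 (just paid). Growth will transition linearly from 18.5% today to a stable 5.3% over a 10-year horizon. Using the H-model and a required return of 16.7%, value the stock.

H-model: P₀ = D₀[(1+g_L) + H(g_S−g_L)]/(r−g_L), with H = 10/2 = 5.
P₀ = 5.02 × [(1+0.053) + 5×(0.185−0.053)] / (0.167−0.053)
   = 5.02 × 1.7130 / 0.114 = 75.4321

£75.43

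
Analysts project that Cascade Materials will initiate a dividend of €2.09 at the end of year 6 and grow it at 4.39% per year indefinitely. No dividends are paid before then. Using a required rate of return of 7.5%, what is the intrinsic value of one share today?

Deferred-dividend DDM. At t=5 the remaining stream is a growing perpetuity with first payment D_6 = 2.09.
V_5 = D_6/(r−g) = 2.09/(0.075−0.0439) = 67.2026
P₀ = V_5/(1+r)^5 = 67.2026/(1+0.075)^5 = 46.8105

€46.81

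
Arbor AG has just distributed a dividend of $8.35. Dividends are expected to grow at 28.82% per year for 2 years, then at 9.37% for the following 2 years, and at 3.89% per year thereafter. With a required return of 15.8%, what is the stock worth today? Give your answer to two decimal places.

Three-stage DDM. Project D₁…D_4; terminal Gordon value at t=4 with g = 0.0389; discount at r = 0.158.
D_1 = 10.7565
D_2 = 13.8565
D_3 = 15.1548
D_4 = 16.5748
TV_4 = 17.2196/(0.158−0.0389) = 144.5811
P₀ = Σ Dₜ/(1+r)ᵗ + TV_4/(1+r)^4 = 119.0030

$119.00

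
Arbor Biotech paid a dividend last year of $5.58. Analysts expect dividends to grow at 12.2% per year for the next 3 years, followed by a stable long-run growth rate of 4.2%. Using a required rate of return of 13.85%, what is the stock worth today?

Two-stage DDM. Project D₁…D_3 at 0.122, terminal growth 0.042, discount at r = 0.1385.
D_1 = 6.2608
D_2 = 7.0246
D_3 = 7.8816
Terminal value at t=3: TV = D_4/(r−g) = 8.2126/(0.1385−0.042) = 85.1046
P₀ = 6.2608/(1+0.1385)^1 + 7.0246/(1+0.1385)^2 + 7.8816/(1+0.1385)^3 + 85.1046/(1+0.1385)^3 = 73.9300

$73.93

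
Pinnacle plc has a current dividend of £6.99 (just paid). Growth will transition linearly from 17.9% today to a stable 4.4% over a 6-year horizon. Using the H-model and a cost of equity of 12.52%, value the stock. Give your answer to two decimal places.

£124.74

H-model: P₀ = D₀[(1+g_L) + H(g_S−g_L)]/(r−g_L), with H = 6/2 = 3.
P₀ = 6.99 × [(1+0.044) + 3×(0.179−0.044)] / (0.1252−0.044)
   = 6.99 × 1.4490 / 0.0812 = 124.7353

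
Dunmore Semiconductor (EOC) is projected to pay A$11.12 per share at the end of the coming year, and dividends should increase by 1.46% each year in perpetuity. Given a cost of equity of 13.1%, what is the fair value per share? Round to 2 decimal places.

A$95.53

Gordon growth model: P₀ = D₁/(r − g), with D₁ = 11.12 given directly.
P₀ = 11.1200 / (0.131 − 0.0146) = 11.1200 / 0.1164 = 95.5326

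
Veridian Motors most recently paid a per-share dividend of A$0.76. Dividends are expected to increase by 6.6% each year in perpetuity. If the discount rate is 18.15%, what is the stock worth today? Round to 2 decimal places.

A$7.01

Gordon growth model: P₀ = D₁/(r − g). D₁ = 0.76 × (1 + 0.066) = 0.8102.
P₀ = 0.8102 / (0.1815 − 0.066) = 0.8102 / 0.1155 = 7.0144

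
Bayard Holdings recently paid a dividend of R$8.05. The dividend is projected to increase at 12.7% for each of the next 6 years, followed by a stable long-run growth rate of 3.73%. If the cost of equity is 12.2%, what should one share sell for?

R$150.31

Two-stage DDM. Project D₁…D_6 at 0.127, terminal growth 0.0373, discount at r = 0.122.
D_1 = 9.0724
D_2 = 10.2245
D_3 = 11.5231
D_4 = 12.9865
D_5 = 14.6358
D_6 = 16.4945
Terminal value at t=6: TV = D_7/(r−g) = 17.1098/(0.122−0.0373) = 202.0042
P₀ = 9.0724/(1+0.122)^1 + 10.2245/(1+0.122)^2 + 11.5231/(1+0.122)^3 + 12.9865/(1+0.122)^4 + 14.6358/(1+0.122)^5 + 16.4945/(1+0.122)^6 + 202.0042/(1+0.122)^6 = 150.3109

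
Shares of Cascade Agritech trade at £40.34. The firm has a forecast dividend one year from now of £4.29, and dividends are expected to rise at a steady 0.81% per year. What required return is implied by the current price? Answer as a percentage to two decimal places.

Rearranging the constant-growth DDM: r = D₁/P₀ + g.
r = 4.2900 / 40.34 + 0.0081 = 0.10635 + 0.0081 = 0.11445

11.44%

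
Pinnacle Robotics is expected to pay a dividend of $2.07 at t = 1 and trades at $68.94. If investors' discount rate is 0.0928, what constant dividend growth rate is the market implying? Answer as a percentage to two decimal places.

From P₀ = D₁/(r − g), the implied growth is g = r − D₁/P₀.
g = 0.0928 − 2.07/68.94 = 0.0928 − 0.03003 = 0.06277

6.28%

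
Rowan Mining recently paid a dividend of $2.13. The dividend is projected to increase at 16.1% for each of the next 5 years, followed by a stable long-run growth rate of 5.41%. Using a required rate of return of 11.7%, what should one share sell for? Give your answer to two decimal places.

Two-stage DDM. Project D₁…D_5 at 0.161, terminal growth 0.0541, discount at r = 0.117.
D_1 = 2.4729
D_2 = 2.8711
D_3 = 3.3333
D_4 = 3.8700
D_5 = 4.4930
Terminal value at t=5: TV = D_6/(r−g) = 4.7361/(0.117−0.0541) = 75.2960
P₀ = 2.4729/(1+0.117)^1 + 2.8711/(1+0.117)^2 + 3.3333/(1+0.117)^3 + 3.8700/(1+0.117)^4 + 4.4930/(1+0.117)^5 + 75.2960/(1+0.117)^5 = 55.2784

$55.28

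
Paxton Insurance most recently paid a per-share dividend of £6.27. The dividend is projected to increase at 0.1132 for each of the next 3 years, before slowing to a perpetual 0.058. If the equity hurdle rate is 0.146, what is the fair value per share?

£86.85

Two-stage DDM. Project D₁…D_3 at 0.1132, terminal growth 0.058, discount at r = 0.146.
D_1 = 6.9798
D_2 = 7.7699
D_3 = 8.6494
Terminal value at t=3: TV = D_4/(r−g) = 9.1511/(0.146−0.058) = 103.9897
P₀ = 6.9798/(1+0.146)^1 + 7.7699/(1+0.146)^2 + 8.6494/(1+0.146)^3 + 103.9897/(1+0.146)^3 = 86.8470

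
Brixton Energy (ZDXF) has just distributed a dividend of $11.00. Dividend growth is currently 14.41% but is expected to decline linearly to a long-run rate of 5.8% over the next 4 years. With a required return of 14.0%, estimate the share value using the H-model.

H-model: P₀ = D₀[(1+g_L) + H(g_S−g_L)]/(r−g_L), with H = 4/2 = 2.
P₀ = 11.00 × [(1+0.058) + 2×(0.1441−0.058)] / (0.14−0.058)
   = 11.00 × 1.2302 / 0.082 = 165.0268

$165.03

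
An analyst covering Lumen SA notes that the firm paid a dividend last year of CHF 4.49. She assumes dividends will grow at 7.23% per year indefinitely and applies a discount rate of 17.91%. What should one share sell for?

Gordon growth model: P₀ = D₁/(r − g). D₁ = 4.49 × (1 + 0.0723) = 4.8146.
P₀ = 4.8146 / (0.1791 − 0.0723) = 4.8146 / 0.1068 = 45.0808

CHF 45.08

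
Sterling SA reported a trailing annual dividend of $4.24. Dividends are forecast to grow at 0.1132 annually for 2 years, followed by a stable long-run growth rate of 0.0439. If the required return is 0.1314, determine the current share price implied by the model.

$57.25

Two-stage DDM. Project D₁…D_2 at 0.1132, terminal growth 0.0439, discount at r = 0.1314.
D_1 = 4.7200
D_2 = 5.2543
Terminal value at t=2: TV = D_3/(r−g) = 5.4849/(0.1314−0.0439) = 62.6849
P₀ = 4.7200/(1+0.1314)^1 + 5.2543/(1+0.1314)^2 + 62.6849/(1+0.1314)^2 = 57.2466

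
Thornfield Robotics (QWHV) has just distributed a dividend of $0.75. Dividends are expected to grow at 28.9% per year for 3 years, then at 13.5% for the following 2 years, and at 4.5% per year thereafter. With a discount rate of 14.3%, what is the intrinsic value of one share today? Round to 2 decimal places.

$16.31

Three-stage DDM. Project D₁…D_5; terminal Gordon value at t=5 with g = 0.045; discount at r = 0.143.
D_1 = 0.9667
D_2 = 1.2461
D_3 = 1.6063
D_4 = 1.8231
D_5 = 2.0692
TV_5 = 2.1624/(0.143−0.045) = 22.0649
P₀ = Σ Dₜ/(1+r)ᵗ + TV_5/(1+r)^5 = 16.3143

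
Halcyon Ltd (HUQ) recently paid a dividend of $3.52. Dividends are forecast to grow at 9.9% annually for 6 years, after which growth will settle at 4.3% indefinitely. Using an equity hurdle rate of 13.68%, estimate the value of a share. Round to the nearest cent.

$50.75

Two-stage DDM. Project D₁…D_6 at 0.099, terminal growth 0.043, discount at r = 0.1368.
D_1 = 3.8685
D_2 = 4.2515
D_3 = 4.6724
D_4 = 5.1349
D_5 = 5.6433
D_6 = 6.2020
Terminal value at t=6: TV = D_7/(r−g) = 6.4686/(0.1368−0.043) = 68.9621
P₀ = 3.8685/(1+0.1368)^1 + 4.2515/(1+0.1368)^2 + 4.6724/(1+0.1368)^3 + 5.1349/(1+0.1368)^4 + 5.6433/(1+0.1368)^5 + 6.2020/(1+0.1368)^6 + 68.9621/(1+0.1368)^6 = 50.7464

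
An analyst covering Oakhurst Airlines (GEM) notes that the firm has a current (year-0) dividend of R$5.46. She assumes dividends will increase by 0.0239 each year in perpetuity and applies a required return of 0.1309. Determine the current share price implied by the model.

Gordon growth model: P₀ = D₁/(r − g). D₁ = 5.46 × (1 + 0.0239) = 5.5905.
P₀ = 5.5905 / (0.1309 − 0.0239) = 5.5905 / 0.107 = 52.2476

R$52.25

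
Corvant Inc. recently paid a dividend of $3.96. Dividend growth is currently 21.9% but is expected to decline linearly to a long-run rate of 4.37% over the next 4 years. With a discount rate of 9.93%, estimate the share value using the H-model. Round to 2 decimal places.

$99.31

H-model: P₀ = D₀[(1+g_L) + H(g_S−g_L)]/(r−g_L), with H = 4/2 = 2.
P₀ = 3.96 × [(1+0.0437) + 2×(0.219−0.0437)] / (0.0993−0.0437)
   = 3.96 × 1.3943 / 0.0556 = 99.3063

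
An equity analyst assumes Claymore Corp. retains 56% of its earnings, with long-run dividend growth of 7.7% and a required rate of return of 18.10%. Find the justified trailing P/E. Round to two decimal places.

Payout ratio b = 1 − 0.56 = 0.44.
Justified trailing P/E = b(1+g)/(r−g) = 0.44×(1+0.077)/(0.181−0.077) = 4.5565

4.56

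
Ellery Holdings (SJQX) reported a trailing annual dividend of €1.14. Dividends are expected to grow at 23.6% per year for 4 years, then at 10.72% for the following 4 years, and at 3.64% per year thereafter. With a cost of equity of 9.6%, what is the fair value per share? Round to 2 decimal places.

Three-stage DDM. Project D₁…D_8; terminal Gordon value at t=8 with g = 0.0364; discount at r = 0.096.
D_1 = 1.4090
D_2 = 1.7416
D_3 = 2.1526
D_4 = 2.6606
D_5 = 2.9458
D_6 = 3.2616
D_7 = 3.6112
D_8 = 3.9984
TV_8 = 4.1439/(0.096−0.0364) = 69.5287
P₀ = Σ Dₜ/(1+r)ᵗ + TV_8/(1+r)^8 = 47.1752

€47.18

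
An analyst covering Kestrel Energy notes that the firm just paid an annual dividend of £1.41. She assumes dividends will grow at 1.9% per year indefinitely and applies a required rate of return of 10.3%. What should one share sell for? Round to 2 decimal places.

£17.10

Gordon growth model: P₀ = D₁/(r − g). D₁ = 1.41 × (1 + 0.019) = 1.4368.
P₀ = 1.4368 / (0.103 − 0.019) = 1.4368 / 0.084 = 17.1046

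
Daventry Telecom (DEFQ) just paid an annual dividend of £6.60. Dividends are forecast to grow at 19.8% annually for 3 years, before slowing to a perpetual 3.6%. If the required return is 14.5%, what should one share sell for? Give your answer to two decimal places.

£93.54

Two-stage DDM. Project D₁…D_3 at 0.198, terminal growth 0.036, discount at r = 0.145.
D_1 = 7.9068
D_2 = 9.4723
D_3 = 11.3479
Terminal value at t=3: TV = D_4/(r−g) = 11.7564/(0.145−0.036) = 107.8568
P₀ = 7.9068/(1+0.145)^1 + 9.4723/(1+0.145)^2 + 11.3479/(1+0.145)^3 + 107.8568/(1+0.145)^3 = 93.5410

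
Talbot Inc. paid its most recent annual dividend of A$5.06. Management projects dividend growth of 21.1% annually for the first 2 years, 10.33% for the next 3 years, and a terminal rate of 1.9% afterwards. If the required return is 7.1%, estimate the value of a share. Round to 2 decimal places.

A$171.39

Three-stage DDM. Project D₁…D_5; terminal Gordon value at t=5 with g = 0.019; discount at r = 0.071.
D_1 = 6.1277
D_2 = 7.4206
D_3 = 8.1871
D_4 = 9.0329
D_5 = 9.9660
TV_5 = 10.1553/(0.071−0.019) = 195.2947
P₀ = Σ Dₜ/(1+r)ᵗ + TV_5/(1+r)^5 = 171.3867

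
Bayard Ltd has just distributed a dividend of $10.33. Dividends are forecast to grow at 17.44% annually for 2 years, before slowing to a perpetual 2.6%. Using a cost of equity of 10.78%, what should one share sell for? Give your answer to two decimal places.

Two-stage DDM. Project D₁…D_2 at 0.1744, terminal growth 0.026, discount at r = 0.1078.
D_1 = 12.1316
D_2 = 14.2473
Terminal value at t=2: TV = D_3/(r−g) = 14.6177/(0.1078−0.026) = 178.7008
P₀ = 12.1316/(1+0.1078)^1 + 14.2473/(1+0.1078)^2 + 178.7008/(1+0.1078)^2 = 168.1746

$168.17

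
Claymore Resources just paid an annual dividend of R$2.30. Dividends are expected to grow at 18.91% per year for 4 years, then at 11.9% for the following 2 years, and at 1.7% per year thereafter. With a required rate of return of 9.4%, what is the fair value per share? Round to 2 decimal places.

Three-stage DDM. Project D₁…D_6; terminal Gordon value at t=6 with g = 0.017; discount at r = 0.094.
D_1 = 2.7349
D_2 = 3.2521
D_3 = 3.8671
D_4 = 4.5983
D_5 = 5.1455
D_6 = 5.7579
TV_6 = 5.8557/(0.094−0.017) = 76.0487
P₀ = Σ Dₜ/(1+r)ᵗ + TV_6/(1+r)^6 = 62.3826

R$62.38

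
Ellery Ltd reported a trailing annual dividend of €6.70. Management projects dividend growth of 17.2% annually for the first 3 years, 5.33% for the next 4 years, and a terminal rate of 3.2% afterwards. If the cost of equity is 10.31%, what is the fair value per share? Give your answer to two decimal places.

Three-stage DDM. Project D₁…D_7; terminal Gordon value at t=7 with g = 0.032; discount at r = 0.1031.
D_1 = 7.8524
D_2 = 9.2030
D_3 = 10.7859
D_4 = 11.3608
D_5 = 11.9664
D_6 = 12.6042
D_7 = 13.2760
TV_7 = 13.7008/(0.1031−0.032) = 192.6975
P₀ = Σ Dₜ/(1+r)ᵗ + TV_7/(1+r)^7 = 148.3469

€148.35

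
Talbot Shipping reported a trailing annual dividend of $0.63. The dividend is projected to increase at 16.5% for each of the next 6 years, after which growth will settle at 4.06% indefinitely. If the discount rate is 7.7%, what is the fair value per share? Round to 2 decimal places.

Two-stage DDM. Project D₁…D_6 at 0.165, terminal growth 0.0406, discount at r = 0.077.
D_1 = 0.7339
D_2 = 0.8551
D_3 = 0.9961
D_4 = 1.1605
D_5 = 1.3520
D_6 = 1.5751
Terminal value at t=6: TV = D_7/(r−g) = 1.6390/(0.077−0.0406) = 45.0276
P₀ = 0.7339/(1+0.077)^1 + 0.8551/(1+0.077)^2 + 0.9961/(1+0.077)^3 + 1.1605/(1+0.077)^4 + 1.3520/(1+0.077)^5 + 1.5751/(1+0.077)^6 + 45.0276/(1+0.077)^6 = 33.8734

$33.87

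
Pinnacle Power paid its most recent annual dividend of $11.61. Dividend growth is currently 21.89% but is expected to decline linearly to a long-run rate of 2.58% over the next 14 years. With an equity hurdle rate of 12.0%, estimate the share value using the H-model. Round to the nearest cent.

$293.02

H-model: P₀ = D₀[(1+g_L) + H(g_S−g_L)]/(r−g_L), with H = 14/2 = 7.
P₀ = 11.61 × [(1+0.0258) + 7×(0.2189−0.0258)] / (0.12−0.0258)
   = 11.61 × 2.3775 / 0.0942 = 293.0231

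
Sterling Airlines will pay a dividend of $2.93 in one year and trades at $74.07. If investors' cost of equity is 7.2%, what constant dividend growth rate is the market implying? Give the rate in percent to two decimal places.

3.24%

From P₀ = D₁/(r − g), the implied growth is g = r − D₁/P₀.
g = 0.072 − 2.93/74.07 = 0.072 − 0.03956 = 0.03244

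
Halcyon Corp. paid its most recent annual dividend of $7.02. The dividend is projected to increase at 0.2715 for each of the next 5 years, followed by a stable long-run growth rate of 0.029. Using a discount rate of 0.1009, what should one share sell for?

$261.68

Two-stage DDM. Project D₁…D_5 at 0.2715, terminal growth 0.029, discount at r = 0.1009.
D_1 = 8.9259
D_2 = 11.3493
D_3 = 14.4307
D_4 = 18.3486
D_5 = 23.3302
Terminal value at t=5: TV = D_6/(r−g) = 24.0068/(0.1009−0.029) = 333.8915
P₀ = 8.9259/(1+0.1009)^1 + 11.3493/(1+0.1009)^2 + 14.4307/(1+0.1009)^3 + 18.3486/(1+0.1009)^4 + 23.3302/(1+0.1009)^5 + 333.8915/(1+0.1009)^5 = 261.6804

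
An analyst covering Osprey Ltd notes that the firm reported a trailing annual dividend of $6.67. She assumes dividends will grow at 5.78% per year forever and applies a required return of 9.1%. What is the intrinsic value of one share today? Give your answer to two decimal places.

Gordon growth model: P₀ = D₁/(r − g). D₁ = 6.67 × (1 + 0.0578) = 7.0555.
P₀ = 7.0555 / (0.091 − 0.0578) = 7.0555 / 0.0332 = 212.5158

$212.52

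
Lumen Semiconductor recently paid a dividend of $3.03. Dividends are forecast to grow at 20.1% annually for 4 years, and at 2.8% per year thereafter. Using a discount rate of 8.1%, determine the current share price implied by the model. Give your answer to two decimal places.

Two-stage DDM. Project D₁…D_4 at 0.201, terminal growth 0.028, discount at r = 0.081.
D_1 = 3.6390
D_2 = 4.3705
D_3 = 5.2489
D_4 = 6.3040
Terminal value at t=4: TV = D_5/(r−g) = 6.4805/(0.081−0.028) = 122.2734
P₀ = 3.6390/(1+0.081)^1 + 4.3705/(1+0.081)^2 + 5.2489/(1+0.081)^3 + 6.3040/(1+0.081)^4 + 122.2734/(1+0.081)^4 = 105.4206

$105.42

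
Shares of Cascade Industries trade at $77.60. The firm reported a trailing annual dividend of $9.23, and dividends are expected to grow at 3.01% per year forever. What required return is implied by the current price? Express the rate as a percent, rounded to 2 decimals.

15.26%

Rearranging the constant-growth DDM: r = D₁/P₀ + g.
D₁ = 9.23 × (1 + 0.0301) = 9.5078.
r = 9.5078 / 77.60 + 0.0301 = 0.12252 + 0.0301 = 0.15262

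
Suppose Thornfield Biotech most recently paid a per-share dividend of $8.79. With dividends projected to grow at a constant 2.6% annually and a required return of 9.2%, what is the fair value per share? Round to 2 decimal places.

Gordon growth model: P₀ = D₁/(r − g). D₁ = 8.79 × (1 + 0.026) = 9.0185.
P₀ = 9.0185 / (0.092 − 0.026) = 9.0185 / 0.066 = 136.6445

$136.64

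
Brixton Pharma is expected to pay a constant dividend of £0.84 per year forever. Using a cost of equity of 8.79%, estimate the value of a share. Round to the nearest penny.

Zero-growth DDM (perpetuity): P₀ = D/r = 0.84 / 0.0879 = 9.5563

£9.56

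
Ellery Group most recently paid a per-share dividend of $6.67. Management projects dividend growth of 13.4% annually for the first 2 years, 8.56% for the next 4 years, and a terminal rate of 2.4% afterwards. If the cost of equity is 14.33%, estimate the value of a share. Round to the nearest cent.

Three-stage DDM. Project D₁…D_6; terminal Gordon value at t=6 with g = 0.024; discount at r = 0.1433.
D_1 = 7.5638
D_2 = 8.5773
D_3 = 9.3115
D_4 = 10.1086
D_5 = 10.9739
D_6 = 11.9133
TV_6 = 12.1992/(0.1433−0.024) = 102.2565
P₀ = Σ Dₜ/(1+r)ᵗ + TV_6/(1+r)^6 = 82.0623

$82.06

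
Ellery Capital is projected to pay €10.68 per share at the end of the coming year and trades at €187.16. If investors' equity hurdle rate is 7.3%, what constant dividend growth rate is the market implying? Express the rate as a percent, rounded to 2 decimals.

From P₀ = D₁/(r − g), the implied growth is g = r − D₁/P₀.
g = 0.073 − 10.68/187.16 = 0.073 − 0.05706 = 0.01594

1.59%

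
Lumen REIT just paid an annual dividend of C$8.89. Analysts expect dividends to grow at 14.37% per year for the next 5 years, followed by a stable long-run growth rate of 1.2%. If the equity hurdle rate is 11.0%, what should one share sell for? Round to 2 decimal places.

C$155.28

Two-stage DDM. Project D₁…D_5 at 0.1437, terminal growth 0.012, discount at r = 0.11.
D_1 = 10.1675
D_2 = 11.6286
D_3 = 13.2996
D_4 = 15.2107
D_5 = 17.3965
Terminal value at t=5: TV = D_6/(r−g) = 17.6053/(0.11−0.012) = 179.6457
P₀ = 10.1675/(1+0.11)^1 + 11.6286/(1+0.11)^2 + 13.2996/(1+0.11)^3 + 15.2107/(1+0.11)^4 + 17.3965/(1+0.11)^5 + 179.6457/(1+0.11)^5 = 155.2772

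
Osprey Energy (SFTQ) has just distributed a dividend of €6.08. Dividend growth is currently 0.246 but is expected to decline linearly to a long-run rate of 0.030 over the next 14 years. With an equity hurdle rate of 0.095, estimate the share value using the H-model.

H-model: P₀ = D₀[(1+g_L) + H(g_S−g_L)]/(r−g_L), with H = 14/2 = 7.
P₀ = 6.08 × [(1+0.03) + 7×(0.246−0.03)] / (0.095−0.03)
   = 6.08 × 2.5420 / 0.065 = 237.7748

€237.77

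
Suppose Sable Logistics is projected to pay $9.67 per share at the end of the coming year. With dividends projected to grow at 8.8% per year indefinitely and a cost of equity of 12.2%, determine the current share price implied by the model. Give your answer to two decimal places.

Gordon growth model: P₀ = D₁/(r − g), with D₁ = 9.67 given directly.
P₀ = 9.6700 / (0.122 − 0.088) = 9.6700 / 0.034 = 284.4118

$284.41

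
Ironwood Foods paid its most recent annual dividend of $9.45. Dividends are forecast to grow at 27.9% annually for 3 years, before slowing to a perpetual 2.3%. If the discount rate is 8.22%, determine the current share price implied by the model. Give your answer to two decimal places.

$309.54

Two-stage DDM. Project D₁…D_3 at 0.279, terminal growth 0.023, discount at r = 0.0822.
D_1 = 12.0865
D_2 = 15.4587
D_3 = 19.7717
Terminal value at t=3: TV = D_4/(r−g) = 20.2264/(0.0822−0.023) = 341.6625
P₀ = 12.0865/(1+0.0822)^1 + 15.4587/(1+0.0822)^2 + 19.7717/(1+0.0822)^3 + 341.6625/(1+0.0822)^3 = 309.5399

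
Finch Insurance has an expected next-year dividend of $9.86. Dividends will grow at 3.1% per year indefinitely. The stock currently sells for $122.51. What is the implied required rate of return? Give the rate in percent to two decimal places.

11.15%

Rearranging the constant-growth DDM: r = D₁/P₀ + g.
r = 9.8600 / 122.51 + 0.031 = 0.08048 + 0.031 = 0.11148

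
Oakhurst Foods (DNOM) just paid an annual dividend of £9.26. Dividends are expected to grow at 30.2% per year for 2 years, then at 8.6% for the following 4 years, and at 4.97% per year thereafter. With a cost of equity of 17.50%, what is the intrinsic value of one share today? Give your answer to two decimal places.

£128.64

Three-stage DDM. Project D₁…D_6; terminal Gordon value at t=6 with g = 0.0497; discount at r = 0.175.
D_1 = 12.0565
D_2 = 15.6976
D_3 = 17.0476
D_4 = 18.5137
D_5 = 20.1058
D_6 = 21.8350
TV_6 = 22.9201/(0.175−0.0497) = 182.9222
P₀ = Σ Dₜ/(1+r)ᵗ + TV_6/(1+r)^6 = 128.6350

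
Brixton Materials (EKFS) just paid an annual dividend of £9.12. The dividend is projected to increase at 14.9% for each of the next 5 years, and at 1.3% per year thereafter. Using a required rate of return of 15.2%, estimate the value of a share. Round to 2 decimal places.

£110.85

Two-stage DDM. Project D₁…D_5 at 0.149, terminal growth 0.013, discount at r = 0.152.
D_1 = 10.4789
D_2 = 12.0402
D_3 = 13.8342
D_4 = 15.8955
D_5 = 18.2640
Terminal value at t=5: TV = D_6/(r−g) = 18.5014/(0.152−0.013) = 133.1035
P₀ = 10.4789/(1+0.152)^1 + 12.0402/(1+0.152)^2 + 13.8342/(1+0.152)^3 + 15.8955/(1+0.152)^4 + 18.2640/(1+0.152)^5 + 133.1035/(1+0.152)^5 = 110.8485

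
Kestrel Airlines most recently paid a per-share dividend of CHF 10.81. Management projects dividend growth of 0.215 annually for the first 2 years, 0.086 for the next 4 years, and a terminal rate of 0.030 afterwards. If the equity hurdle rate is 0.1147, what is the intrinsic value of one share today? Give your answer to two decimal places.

Three-stage DDM. Project D₁…D_6; terminal Gordon value at t=6 with g = 0.03; discount at r = 0.1147.
D_1 = 13.1342
D_2 = 15.9580
D_3 = 17.3304
D_4 = 18.8208
D_5 = 20.4394
D_6 = 22.1972
TV_6 = 22.8631/(0.1147−0.03) = 269.9301
P₀ = Σ Dₜ/(1+r)ᵗ + TV_6/(1+r)^6 = 213.4775

CHF 213.48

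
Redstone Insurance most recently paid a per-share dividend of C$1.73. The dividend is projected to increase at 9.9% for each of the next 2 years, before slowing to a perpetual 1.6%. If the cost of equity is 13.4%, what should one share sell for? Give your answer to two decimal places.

Two-stage DDM. Project D₁…D_2 at 0.099, terminal growth 0.016, discount at r = 0.134.
D_1 = 1.9013
D_2 = 2.0895
Terminal value at t=2: TV = D_3/(r−g) = 2.1229/(0.134−0.016) = 17.9909
P₀ = 1.9013/(1+0.134)^1 + 2.0895/(1+0.134)^2 + 17.9909/(1+0.134)^2 = 17.2918

C$17.29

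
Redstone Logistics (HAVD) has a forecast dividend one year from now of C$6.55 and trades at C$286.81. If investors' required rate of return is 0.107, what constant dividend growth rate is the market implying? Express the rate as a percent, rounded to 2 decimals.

From P₀ = D₁/(r − g), the implied growth is g = r − D₁/P₀.
g = 0.107 − 6.55/286.81 = 0.107 − 0.02284 = 0.08416

8.42%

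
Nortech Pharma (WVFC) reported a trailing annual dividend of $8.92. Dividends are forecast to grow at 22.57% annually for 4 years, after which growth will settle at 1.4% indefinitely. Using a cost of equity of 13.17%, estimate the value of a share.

$149.47

Two-stage DDM. Project D₁…D_4 at 0.2257, terminal growth 0.014, discount at r = 0.1317.
D_1 = 10.9332
D_2 = 13.4009
D_3 = 16.4255
D_4 = 20.1327
Terminal value at t=4: TV = D_5/(r−g) = 20.4145/(0.1317−0.014) = 173.4455
P₀ = 10.9332/(1+0.1317)^1 + 13.4009/(1+0.1317)^2 + 16.4255/(1+0.1317)^3 + 20.1327/(1+0.1317)^4 + 173.4455/(1+0.1317)^4 = 149.4701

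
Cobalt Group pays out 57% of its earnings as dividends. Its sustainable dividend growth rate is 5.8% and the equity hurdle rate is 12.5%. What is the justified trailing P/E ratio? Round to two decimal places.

9.00

Justified trailing P/E = b(1+g)/(r−g) = 0.57×(1+0.058)/(0.125−0.058) = 9.0009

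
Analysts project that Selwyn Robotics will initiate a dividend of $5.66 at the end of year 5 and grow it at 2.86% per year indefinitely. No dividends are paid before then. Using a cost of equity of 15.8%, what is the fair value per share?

$24.32

Deferred-dividend DDM. At t=4 the remaining stream is a growing perpetuity with first payment D_5 = 5.66.
V_4 = D_5/(r−g) = 5.66/(0.158−0.0286) = 43.7403
P₀ = V_4/(1+r)^4 = 43.7403/(1+0.158)^4 = 24.3247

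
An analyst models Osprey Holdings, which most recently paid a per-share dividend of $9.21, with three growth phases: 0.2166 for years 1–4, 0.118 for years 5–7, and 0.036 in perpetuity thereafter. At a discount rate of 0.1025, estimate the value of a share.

$311.39

Three-stage DDM. Project D₁…D_7; terminal Gordon value at t=7 with g = 0.036; discount at r = 0.1025.
D_1 = 11.2049
D_2 = 13.6319
D_3 = 16.5845
D_4 = 20.1767
D_5 = 22.5576
D_6 = 25.2194
D_7 = 28.1953
TV_7 = 29.2103/(0.1025−0.036) = 439.2527
P₀ = Σ Dₜ/(1+r)ᵗ + TV_7/(1+r)^7 = 311.3946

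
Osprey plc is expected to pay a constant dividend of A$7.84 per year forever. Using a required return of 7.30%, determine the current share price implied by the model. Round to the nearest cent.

Zero-growth DDM (perpetuity): P₀ = D/r = 7.84 / 0.073 = 107.3973

A$107.40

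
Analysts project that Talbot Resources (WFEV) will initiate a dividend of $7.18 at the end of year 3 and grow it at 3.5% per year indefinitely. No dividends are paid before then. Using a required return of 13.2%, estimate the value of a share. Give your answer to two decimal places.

Deferred-dividend DDM. At t=2 the remaining stream is a growing perpetuity with first payment D_3 = 7.18.
V_2 = D_3/(r−g) = 7.18/(0.132−0.035) = 74.0206
P₀ = V_2/(1+r)^2 = 74.0206/(1+0.132)^2 = 57.7643

$57.76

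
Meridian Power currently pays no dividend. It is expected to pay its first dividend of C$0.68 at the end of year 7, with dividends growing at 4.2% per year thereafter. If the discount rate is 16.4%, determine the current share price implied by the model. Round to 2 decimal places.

Deferred-dividend DDM. At t=6 the remaining stream is a growing perpetuity with first payment D_7 = 0.68.
V_6 = D_7/(r−g) = 0.68/(0.164−0.042) = 5.5738
P₀ = V_6/(1+r)^6 = 5.5738/(1+0.164)^6 = 2.2409

C$2.24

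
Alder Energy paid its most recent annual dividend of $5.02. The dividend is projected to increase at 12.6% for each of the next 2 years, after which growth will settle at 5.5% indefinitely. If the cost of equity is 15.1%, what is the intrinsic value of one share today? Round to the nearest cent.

$62.51

Two-stage DDM. Project D₁…D_2 at 0.126, terminal growth 0.055, discount at r = 0.151.
D_1 = 5.6525
D_2 = 6.3647
Terminal value at t=2: TV = D_3/(r−g) = 6.7148/(0.151−0.055) = 69.9458
P₀ = 5.6525/(1+0.151)^1 + 6.3647/(1+0.151)^2 + 69.9458/(1+0.151)^2 = 62.5125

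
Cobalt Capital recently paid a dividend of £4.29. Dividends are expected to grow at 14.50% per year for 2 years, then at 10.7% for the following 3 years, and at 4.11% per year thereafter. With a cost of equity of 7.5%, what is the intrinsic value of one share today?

Three-stage DDM. Project D₁…D_5; terminal Gordon value at t=5 with g = 0.0411; discount at r = 0.075.
D_1 = 4.9120
D_2 = 5.6243
D_3 = 6.2261
D_4 = 6.8923
D_5 = 7.6298
TV_5 = 7.9433/(0.075−0.0411) = 234.3170
P₀ = Σ Dₜ/(1+r)ᵗ + TV_5/(1+r)^5 = 188.1391

£188.14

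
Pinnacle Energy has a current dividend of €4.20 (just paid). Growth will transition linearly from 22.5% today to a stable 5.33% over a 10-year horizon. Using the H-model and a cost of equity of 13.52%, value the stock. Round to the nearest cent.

€98.04

H-model: P₀ = D₀[(1+g_L) + H(g_S−g_L)]/(r−g_L), with H = 10/2 = 5.
P₀ = 4.20 × [(1+0.0533) + 5×(0.225−0.0533)] / (0.1352−0.0533)
   = 4.20 × 1.9118 / 0.0819 = 98.0410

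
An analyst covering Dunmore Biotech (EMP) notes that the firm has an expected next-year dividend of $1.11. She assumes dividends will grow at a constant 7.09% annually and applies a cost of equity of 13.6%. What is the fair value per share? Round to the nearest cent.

Gordon growth model: P₀ = D₁/(r − g), with D₁ = 1.11 given directly.
P₀ = 1.1100 / (0.136 − 0.0709) = 1.1100 / 0.0651 = 17.0507

$17.05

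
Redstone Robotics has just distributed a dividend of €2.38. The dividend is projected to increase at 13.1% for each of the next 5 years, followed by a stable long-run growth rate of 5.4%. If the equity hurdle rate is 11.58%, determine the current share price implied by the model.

Two-stage DDM. Project D₁…D_5 at 0.131, terminal growth 0.054, discount at r = 0.1158.
D_1 = 2.6918
D_2 = 3.0444
D_3 = 3.4432
D_4 = 3.8943
D_5 = 4.4044
Terminal value at t=5: TV = D_6/(r−g) = 4.6423/(0.1158−0.054) = 75.1177
P₀ = 2.6918/(1+0.1158)^1 + 3.0444/(1+0.1158)^2 + 3.4432/(1+0.1158)^3 + 3.8943/(1+0.1158)^4 + 4.4044/(1+0.1158)^5 + 75.1177/(1+0.1158)^5 = 55.8273

€55.83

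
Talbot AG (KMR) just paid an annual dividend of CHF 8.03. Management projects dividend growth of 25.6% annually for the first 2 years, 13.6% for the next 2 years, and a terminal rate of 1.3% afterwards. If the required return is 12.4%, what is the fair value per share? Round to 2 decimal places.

CHF 132.85

Three-stage DDM. Project D₁…D_4; terminal Gordon value at t=4 with g = 0.013; discount at r = 0.124.
D_1 = 10.0857
D_2 = 12.6676
D_3 = 14.3904
D_4 = 16.3475
TV_4 = 16.5600/(0.124−0.013) = 149.1894
P₀ = Σ Dₜ/(1+r)ᵗ + TV_4/(1+r)^4 = 132.8458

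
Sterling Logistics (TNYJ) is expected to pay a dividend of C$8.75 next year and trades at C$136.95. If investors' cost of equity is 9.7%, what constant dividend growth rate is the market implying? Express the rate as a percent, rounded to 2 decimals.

From P₀ = D₁/(r − g), the implied growth is g = r − D₁/P₀.
g = 0.097 − 8.75/136.95 = 0.097 − 0.06389 = 0.03311

3.31%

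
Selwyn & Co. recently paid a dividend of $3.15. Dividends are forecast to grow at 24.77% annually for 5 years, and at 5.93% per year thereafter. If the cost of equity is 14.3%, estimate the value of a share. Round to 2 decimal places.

$82.44

Two-stage DDM. Project D₁…D_5 at 0.2477, terminal growth 0.0593, discount at r = 0.143.
D_1 = 3.9303
D_2 = 4.9038
D_3 = 6.1184
D_4 = 7.6340
D_5 = 9.5249
Terminal value at t=5: TV = D_6/(r−g) = 10.0897/(0.143−0.0593) = 120.5466
P₀ = 3.9303/(1+0.143)^1 + 4.9038/(1+0.143)^2 + 6.1184/(1+0.143)^3 + 7.6340/(1+0.143)^4 + 9.5249/(1+0.143)^5 + 120.5466/(1+0.143)^5 = 82.4352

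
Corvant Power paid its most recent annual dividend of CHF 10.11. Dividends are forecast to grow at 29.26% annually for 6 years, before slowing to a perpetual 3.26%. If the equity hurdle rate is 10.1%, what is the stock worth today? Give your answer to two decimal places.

Two-stage DDM. Project D₁…D_6 at 0.2926, terminal growth 0.0326, discount at r = 0.101.
D_1 = 13.0682
D_2 = 16.8919
D_3 = 21.8345
D_4 = 28.2233
D_5 = 36.4814
D_6 = 47.1559
Terminal value at t=6: TV = D_7/(r−g) = 48.6932/(0.101−0.0326) = 711.8887
P₀ = 13.0682/(1+0.101)^1 + 16.8919/(1+0.101)^2 + 21.8345/(1+0.101)^3 + 28.2233/(1+0.101)^4 + 36.4814/(1+0.101)^5 + 47.1559/(1+0.101)^6 + 711.8887/(1+0.101)^6 = 510.0519

CHF 510.05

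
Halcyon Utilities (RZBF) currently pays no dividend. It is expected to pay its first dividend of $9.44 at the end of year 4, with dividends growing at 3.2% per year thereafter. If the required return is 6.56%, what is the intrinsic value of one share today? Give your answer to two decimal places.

$232.19

Deferred-dividend DDM. At t=3 the remaining stream is a growing perpetuity with first payment D_4 = 9.44.
V_3 = D_4/(r−g) = 9.44/(0.0656−0.032) = 280.9524
P₀ = V_3/(1+r)^3 = 280.9524/(1+0.0656)^3 = 232.1935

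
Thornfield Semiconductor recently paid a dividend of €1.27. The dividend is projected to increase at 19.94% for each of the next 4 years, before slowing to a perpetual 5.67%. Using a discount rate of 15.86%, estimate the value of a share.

€20.67

Two-stage DDM. Project D₁…D_4 at 0.1994, terminal growth 0.0567, discount at r = 0.1586.
D_1 = 1.5232
D_2 = 1.8270
D_3 = 2.1913
D_4 = 2.6282
Terminal value at t=4: TV = D_5/(r−g) = 2.7772/(0.1586−0.0567) = 27.2545
P₀ = 1.5232/(1+0.1586)^1 + 1.8270/(1+0.1586)^2 + 2.1913/(1+0.1586)^3 + 2.6282/(1+0.1586)^4 + 27.2545/(1+0.1586)^4 = 20.6685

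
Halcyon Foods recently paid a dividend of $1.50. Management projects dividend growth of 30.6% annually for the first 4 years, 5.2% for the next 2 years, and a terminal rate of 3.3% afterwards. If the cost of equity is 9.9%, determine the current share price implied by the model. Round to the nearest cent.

Three-stage DDM. Project D₁…D_6; terminal Gordon value at t=6 with g = 0.033; discount at r = 0.099.
D_1 = 1.9590
D_2 = 2.5585
D_3 = 3.3413
D_4 = 4.3638
D_5 = 4.5907
D_6 = 4.8294
TV_6 = 4.9888/(0.099−0.033) = 75.5878
P₀ = Σ Dₜ/(1+r)ᵗ + TV_6/(1+r)^6 = 57.9147

$57.91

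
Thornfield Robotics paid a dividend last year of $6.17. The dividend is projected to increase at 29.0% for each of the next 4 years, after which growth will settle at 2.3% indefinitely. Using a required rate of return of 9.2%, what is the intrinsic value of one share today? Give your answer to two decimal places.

$216.23

Two-stage DDM. Project D₁…D_4 at 0.29, terminal growth 0.023, discount at r = 0.092.
D_1 = 7.9593
D_2 = 10.2675
D_3 = 13.2451
D_4 = 17.0861
Terminal value at t=4: TV = D_5/(r−g) = 17.4791/(0.092−0.023) = 253.3206
P₀ = 7.9593/(1+0.092)^1 + 10.2675/(1+0.092)^2 + 13.2451/(1+0.092)^3 + 17.0861/(1+0.092)^4 + 253.3206/(1+0.092)^4 = 216.2340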